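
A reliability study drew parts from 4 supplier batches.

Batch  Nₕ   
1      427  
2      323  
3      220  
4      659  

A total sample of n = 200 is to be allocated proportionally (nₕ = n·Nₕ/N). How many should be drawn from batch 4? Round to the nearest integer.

N = 427 + 323 + 220 + 659 = 1629.
n_4 = 200·659/1629 = 80.909... → 81.

81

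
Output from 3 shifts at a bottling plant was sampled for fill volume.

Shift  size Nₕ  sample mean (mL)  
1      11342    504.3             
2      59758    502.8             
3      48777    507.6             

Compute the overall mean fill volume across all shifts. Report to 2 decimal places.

N = 11342 + 59758 + 48777 = 119877.
The stratified mean weights each stratum mean by its population share Nₕ/N.
Σ Nₕx̄ₕ = 11342·504.3 + 59758·502.8 + 48777·507.6 = 5719770.6 + 30046322.4 + 24759205.2 = 60525298.2.
Divide by N: 60525298.2 / 119877 = 504.8950... → 504.90.

504.90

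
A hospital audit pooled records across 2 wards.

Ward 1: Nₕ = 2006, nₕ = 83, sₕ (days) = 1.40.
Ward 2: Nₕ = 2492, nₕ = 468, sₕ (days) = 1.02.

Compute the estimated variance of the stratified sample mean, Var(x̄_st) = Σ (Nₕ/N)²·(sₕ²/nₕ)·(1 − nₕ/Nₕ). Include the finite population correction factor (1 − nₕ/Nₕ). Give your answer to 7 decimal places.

0.0050567

N = 4498; Wₕ = Nₕ/N.
ward 1: (2006/4498)²·1.40²/83·(1 − 83/2006) = 0.0045024541
ward 2: (2492/4498)²·1.02²/468·(1 − 468/2492) = 0.0005542097
Sum = 0.0050566638 → 0.0050567.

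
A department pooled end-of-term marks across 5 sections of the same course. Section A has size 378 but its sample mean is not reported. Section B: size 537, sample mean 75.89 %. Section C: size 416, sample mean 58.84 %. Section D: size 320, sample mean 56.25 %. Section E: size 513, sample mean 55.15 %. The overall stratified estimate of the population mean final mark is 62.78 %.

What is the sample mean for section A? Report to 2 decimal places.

64.37

N = 378 + 537 + 416 + 320 + 513 = 2164.
Overall total = μ·N = 62.78·2164 = 135855.92.
Subtract the known strata: 537·75.89 + 416·58.84 + 320·56.25 + 513·55.15 = 111522.32.
Remaining total for section A: 135855.92 − 111522.32 = 24333.6.
Divide by its size: 24333.6 / 378 = 64.3746... → 64.37.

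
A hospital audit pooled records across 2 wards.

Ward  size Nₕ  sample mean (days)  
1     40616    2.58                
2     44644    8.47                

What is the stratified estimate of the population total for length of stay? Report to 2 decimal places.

1: 40616·2.58 = 104789.28
2: 44644·8.47 = 378134.68
τ̂ = Σ Nₕx̄ₕ = 482923.96.

482923.96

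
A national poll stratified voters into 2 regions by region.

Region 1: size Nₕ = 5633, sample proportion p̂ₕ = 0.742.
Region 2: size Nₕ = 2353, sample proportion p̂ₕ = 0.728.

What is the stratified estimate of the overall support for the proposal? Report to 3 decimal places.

Wₕ = Nₕ/N with N = 7986: 0.7054, 0.2946.
p̂_st = 0.7054·0.742 + 0.2946·0.728 ≈ 0.73788... → 0.738.

0.738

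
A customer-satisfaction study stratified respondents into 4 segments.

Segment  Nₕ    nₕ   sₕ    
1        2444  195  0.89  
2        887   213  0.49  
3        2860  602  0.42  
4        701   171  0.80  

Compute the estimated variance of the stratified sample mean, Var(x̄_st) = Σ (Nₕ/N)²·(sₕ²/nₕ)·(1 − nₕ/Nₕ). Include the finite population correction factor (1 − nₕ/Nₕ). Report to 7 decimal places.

N = 6892. Term for each stratum: Wₕ²sₕ²/nₕ·(1−nₕ/Nₕ).
Var(x̄_st) = 0.0004700516 + 0.0000141875 + 0.0000398384 + 0.0000292743 = 0.0005533518 → 0.0005534.

0.0005534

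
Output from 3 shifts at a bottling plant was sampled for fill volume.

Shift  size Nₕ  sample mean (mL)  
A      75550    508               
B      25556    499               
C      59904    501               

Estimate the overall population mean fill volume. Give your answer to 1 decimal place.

504.0

N = 75550 + 25556 + 59904 = 161010.
The stratified mean weights each stratum mean by its population share Nₕ/N.
Σ Nₕx̄ₕ = 75550·508 + 25556·499 + 59904·501 = 38379400 + 12752444 + 30011904 = 81143748.
Divide by N: 81143748 / 161010 = 503.967... → 504.0.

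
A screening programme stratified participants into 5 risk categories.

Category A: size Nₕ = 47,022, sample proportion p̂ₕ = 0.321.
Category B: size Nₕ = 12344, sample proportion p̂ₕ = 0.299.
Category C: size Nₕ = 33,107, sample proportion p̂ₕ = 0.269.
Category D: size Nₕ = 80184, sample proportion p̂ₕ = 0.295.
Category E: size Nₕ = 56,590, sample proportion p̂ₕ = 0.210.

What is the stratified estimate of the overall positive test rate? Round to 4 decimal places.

0.2758

Wₕ = Nₕ/N with N = 229247: 0.2051, 0.0538, 0.1444, 0.3498, 0.2469.
p̂_st = 0.2051·0.321 + 0.0538·0.299 + 0.1444·0.269 + 0.3498·0.295 + 0.2469·0.210 ≈ 0.275811... → 0.2758.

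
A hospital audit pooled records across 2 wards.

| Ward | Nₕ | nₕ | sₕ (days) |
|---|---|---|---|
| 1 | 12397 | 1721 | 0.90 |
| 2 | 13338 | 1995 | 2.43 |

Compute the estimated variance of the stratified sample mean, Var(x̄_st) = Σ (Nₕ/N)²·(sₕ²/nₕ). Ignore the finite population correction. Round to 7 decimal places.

N = 25735; Wₕ = Nₕ/N.
ward 1: (12397/25735)²·0.90²/1721 = 0.0001092167
ward 2: (13338/25735)²·2.43²/1995 = 0.0007950652
Sum = 0.0009042819 → 0.0009043.

0.0009043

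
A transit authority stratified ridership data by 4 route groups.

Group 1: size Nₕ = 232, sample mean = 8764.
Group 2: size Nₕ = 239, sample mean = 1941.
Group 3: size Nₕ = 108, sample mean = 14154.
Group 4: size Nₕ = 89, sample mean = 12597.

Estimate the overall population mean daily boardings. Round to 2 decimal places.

x̄_st = (Σ Nₕx̄ₕ) / (Σ Nₕ) = (232·8764 + 239·1941 + 108·14154 + 89·12597) / 668
= 5146912 / 668 = 7704.9581... → 7704.96.

7704.96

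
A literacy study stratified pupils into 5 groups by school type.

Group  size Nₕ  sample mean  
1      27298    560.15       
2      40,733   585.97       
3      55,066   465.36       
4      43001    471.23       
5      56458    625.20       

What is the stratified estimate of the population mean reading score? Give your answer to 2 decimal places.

N = 27298 + 40733 + 55066 + 43001 + 56458 = 222556.
The stratified mean weights each stratum mean by its population share Nₕ/N.
Σ Nₕx̄ₕ = 27298·560.15 + 40733·585.97 + 55066·465.36 + 43001·471.23 + 56458·625.20 = 15290974.7 + 23868316.01 + 25625513.76 + 20263361.23 + 35297541.6 = 120345707.3.
Divide by N: 120345707.3 / 222556 = 540.7435... → 540.74.

540.74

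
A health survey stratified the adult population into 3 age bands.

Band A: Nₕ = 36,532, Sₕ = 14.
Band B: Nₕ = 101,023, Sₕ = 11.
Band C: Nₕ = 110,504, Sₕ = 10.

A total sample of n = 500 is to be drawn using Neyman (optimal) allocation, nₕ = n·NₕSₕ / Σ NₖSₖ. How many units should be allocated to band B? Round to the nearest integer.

204

Σ NₕSₕ = 36532·14 + 101023·11 + 110504·10 = 2727741.
Share for B: 1111253/2727741 = 0.40739.
n_B = 500 × 0.40739 = 203.695... → 204.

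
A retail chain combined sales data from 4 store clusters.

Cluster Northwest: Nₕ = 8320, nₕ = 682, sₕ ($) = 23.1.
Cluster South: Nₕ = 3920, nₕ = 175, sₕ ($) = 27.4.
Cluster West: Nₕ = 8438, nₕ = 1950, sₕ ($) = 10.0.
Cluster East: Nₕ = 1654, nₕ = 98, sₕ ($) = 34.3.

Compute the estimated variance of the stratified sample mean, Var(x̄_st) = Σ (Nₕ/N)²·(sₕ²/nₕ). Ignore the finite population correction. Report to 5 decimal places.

N = 22332. Term for each stratum: Wₕ²sₕ²/nₕ.
Var(x̄_st) = 0.10860029 + 0.13218433 + 0.00732132 + 0.06585336 = 0.31395930 → 0.31396.

0.31396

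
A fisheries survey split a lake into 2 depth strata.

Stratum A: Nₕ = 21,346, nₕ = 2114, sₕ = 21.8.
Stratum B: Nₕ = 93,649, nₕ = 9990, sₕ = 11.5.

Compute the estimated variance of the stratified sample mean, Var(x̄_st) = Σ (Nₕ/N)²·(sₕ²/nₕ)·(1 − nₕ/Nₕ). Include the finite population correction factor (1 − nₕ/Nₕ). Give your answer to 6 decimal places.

N = 114995; Wₕ = Nₕ/N.
stratum A: (21346/114995)²·21.8²/2114·(1 − 2114/21346) = 0.006978965
stratum B: (93649/114995)²·11.5²/9990·(1 − 9990/93649) = 0.007843106
Sum = 0.014822071 → 0.014822.

0.014822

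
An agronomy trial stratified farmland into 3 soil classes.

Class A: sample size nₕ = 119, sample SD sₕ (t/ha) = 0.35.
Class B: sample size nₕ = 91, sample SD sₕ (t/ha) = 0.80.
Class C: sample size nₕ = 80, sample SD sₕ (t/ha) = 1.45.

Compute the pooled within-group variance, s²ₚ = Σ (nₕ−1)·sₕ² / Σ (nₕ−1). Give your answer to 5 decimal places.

0.82980

A: (119−1)·0.35² = 118·0.1225 = 14.455
B: (91−1)·0.80² = 90·0.64 = 57.6
C: (80−1)·1.45² = 79·2.1025 = 166.0975
Numerator = 238.1525; denominator = Σ(nₕ−1) = 287.
s²ₚ = 238.1525/287 = 0.8297997... → 0.82980.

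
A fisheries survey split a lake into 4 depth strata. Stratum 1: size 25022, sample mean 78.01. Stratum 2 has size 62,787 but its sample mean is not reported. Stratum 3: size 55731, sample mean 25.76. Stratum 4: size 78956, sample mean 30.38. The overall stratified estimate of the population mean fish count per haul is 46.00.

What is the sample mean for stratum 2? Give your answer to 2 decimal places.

70.85

N = 25022 + 62787 + 55731 + 78956 = 222496.
Overall total = μ·N = 46.00·222496 = 10234816.
Subtract the known strata: 25022·78.01 + 55731·25.76 + 78956·30.38 = 5786280.06.
Remaining total for stratum 2: 10234816 − 5786280.06 = 4448535.94.
Divide by its size: 4448535.94 / 62787 = 70.8512... → 70.85.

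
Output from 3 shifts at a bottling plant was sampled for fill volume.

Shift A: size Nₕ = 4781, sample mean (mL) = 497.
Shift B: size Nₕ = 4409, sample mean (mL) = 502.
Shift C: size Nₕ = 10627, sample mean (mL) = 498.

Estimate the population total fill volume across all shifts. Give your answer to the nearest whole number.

Estimate total by summing Nₕ·x̄ₕ over strata.
4781·497 + 4409·502 + 10627·498 = 2376157 + 2213318 + 5292246 = 9881721.

9881721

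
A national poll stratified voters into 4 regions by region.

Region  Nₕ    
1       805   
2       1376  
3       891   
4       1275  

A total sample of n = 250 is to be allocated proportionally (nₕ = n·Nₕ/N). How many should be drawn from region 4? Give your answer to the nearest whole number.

N = 805 + 1376 + 891 + 1275 = 4347.
n_4 = 250·1275/4347 = 73.326... → 73.

73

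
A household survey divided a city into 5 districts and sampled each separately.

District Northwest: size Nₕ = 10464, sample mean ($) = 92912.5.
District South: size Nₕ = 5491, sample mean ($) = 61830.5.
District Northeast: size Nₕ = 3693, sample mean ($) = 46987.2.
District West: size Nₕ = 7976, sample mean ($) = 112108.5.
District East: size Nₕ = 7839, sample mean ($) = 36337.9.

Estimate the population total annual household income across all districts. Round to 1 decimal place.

Estimate total by summing Nₕ·x̄ₕ over strata.
10464·92912.5 + 5491·61830.5 + 3693·46987.2 + 7976·112108.5 + 7839·36337.9 = 972236400 + 339511275.5 + 173523729.6 + 894177396 + 284852798.1 = 2664301599.2.

2664301599.2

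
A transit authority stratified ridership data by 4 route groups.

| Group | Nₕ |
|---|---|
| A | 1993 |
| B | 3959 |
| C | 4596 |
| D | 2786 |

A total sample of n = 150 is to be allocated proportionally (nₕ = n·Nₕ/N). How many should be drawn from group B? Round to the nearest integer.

N = 1993 + 3959 + 4596 + 2786 = 13334.
n_B = 150·3959/13334 = 44.537... → 45.

45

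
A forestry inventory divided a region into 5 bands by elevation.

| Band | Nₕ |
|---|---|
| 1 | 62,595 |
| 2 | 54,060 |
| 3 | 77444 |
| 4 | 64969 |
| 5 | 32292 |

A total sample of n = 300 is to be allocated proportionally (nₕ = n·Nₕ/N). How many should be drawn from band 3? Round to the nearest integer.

Share of band 3 = 77444/291360 = 0.26580.
Allocate 300 × 0.26580 = 79.741... → 80.

80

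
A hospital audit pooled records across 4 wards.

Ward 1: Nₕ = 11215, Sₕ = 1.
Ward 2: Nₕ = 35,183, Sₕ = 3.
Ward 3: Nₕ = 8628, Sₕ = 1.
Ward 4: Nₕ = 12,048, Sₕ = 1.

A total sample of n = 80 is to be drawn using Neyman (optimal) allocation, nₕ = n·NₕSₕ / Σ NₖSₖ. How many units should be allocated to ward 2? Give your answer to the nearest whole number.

1: NₕSₕ = 11215·1 = 11215
2: NₕSₕ = 35183·3 = 105549
3: NₕSₕ = 8628·1 = 8628
4: NₕSₕ = 12048·1 = 12048
Σ NₕSₕ = 137440.
n_2 = 80·105549/137440 = 61.437... → 61.

61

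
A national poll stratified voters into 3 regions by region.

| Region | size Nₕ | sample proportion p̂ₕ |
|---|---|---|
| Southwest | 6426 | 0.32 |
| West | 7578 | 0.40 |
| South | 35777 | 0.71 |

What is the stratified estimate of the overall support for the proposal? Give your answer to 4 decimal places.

Wₕ = Nₕ/N with N = 49781: 0.1291, 0.1522, 0.7187.
p̂_st = 0.1291·0.32 + 0.1522·0.40 + 0.7187·0.71 ≈ 0.612466... → 0.6125.

0.6125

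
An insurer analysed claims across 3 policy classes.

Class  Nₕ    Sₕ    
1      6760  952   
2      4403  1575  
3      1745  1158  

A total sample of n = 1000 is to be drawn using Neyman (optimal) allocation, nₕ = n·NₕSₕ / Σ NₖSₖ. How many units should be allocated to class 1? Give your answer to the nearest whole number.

1: NₕSₕ = 6760·952 = 6435520
2: NₕSₕ = 4403·1575 = 6934725
3: NₕSₕ = 1745·1158 = 2020710
Σ NₕSₕ = 15390955.
n_1 = 1000·6435520/15390955 = 418.136... → 418.

418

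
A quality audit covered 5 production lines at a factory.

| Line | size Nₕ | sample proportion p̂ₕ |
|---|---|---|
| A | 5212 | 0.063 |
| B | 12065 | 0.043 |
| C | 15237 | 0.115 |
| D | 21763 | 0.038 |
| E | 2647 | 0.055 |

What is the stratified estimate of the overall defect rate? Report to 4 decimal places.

N = 5212 + 12065 + 15237 + 21763 + 2647 = 56924.
Overall proportion = Σ (Nₕ/N)·p̂ₕ.
Σ Nₕp̂ₕ = 328.356 + 518.795 + 1752.255 + 826.994 + 145.585 = 3571.985.
3571.985 / 56924 = 0.062750... → 0.0628.

0.0628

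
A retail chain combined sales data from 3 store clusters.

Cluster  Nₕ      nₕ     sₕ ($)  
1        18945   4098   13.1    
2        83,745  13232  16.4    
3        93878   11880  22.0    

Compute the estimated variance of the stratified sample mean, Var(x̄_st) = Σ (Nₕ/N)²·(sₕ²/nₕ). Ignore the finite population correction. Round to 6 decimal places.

0.013371

N = 196568; Wₕ = Nₕ/N.
cluster 1: (18945/196568)²·13.1²/4098 = 0.000388986
cluster 2: (83745/196568)²·16.4²/13232 = 0.003689388
cluster 3: (93878/196568)²·22.0²/11880 = 0.009292465
Sum = 0.013370839 → 0.013371.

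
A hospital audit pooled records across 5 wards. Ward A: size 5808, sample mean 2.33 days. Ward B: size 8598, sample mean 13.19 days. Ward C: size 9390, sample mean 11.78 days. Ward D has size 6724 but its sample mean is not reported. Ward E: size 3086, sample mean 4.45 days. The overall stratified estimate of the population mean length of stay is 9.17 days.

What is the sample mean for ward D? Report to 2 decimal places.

8.46

N = 5808 + 8598 + 9390 + 6724 + 3086 = 33606.
Overall total = μ·N = 9.17·33606 = 308167.02.
Subtract the known strata: 5808·2.33 + 8598·13.19 + 9390·11.78 + 3086·4.45 = 251287.16.
Remaining total for ward D: 308167.02 − 251287.16 = 56879.86.
Divide by its size: 56879.86 / 6724 = 8.4592... → 8.46.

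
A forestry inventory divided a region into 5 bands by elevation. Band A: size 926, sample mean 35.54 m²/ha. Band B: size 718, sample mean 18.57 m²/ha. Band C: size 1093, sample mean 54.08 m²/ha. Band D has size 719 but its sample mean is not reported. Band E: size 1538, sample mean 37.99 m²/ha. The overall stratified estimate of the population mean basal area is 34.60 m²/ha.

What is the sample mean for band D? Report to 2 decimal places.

12.53

Σ Nₕx̄ₕ = N·μ, so 719·x̄_D = 4994·34.60 − (926·35.54 + 718·18.57 + 1093·54.08 + 1538·37.99).
= 172792.4 − 163781.36 = 9011.04.
x̄_D = 9011.04 / 719 = 12.5327... → 12.53.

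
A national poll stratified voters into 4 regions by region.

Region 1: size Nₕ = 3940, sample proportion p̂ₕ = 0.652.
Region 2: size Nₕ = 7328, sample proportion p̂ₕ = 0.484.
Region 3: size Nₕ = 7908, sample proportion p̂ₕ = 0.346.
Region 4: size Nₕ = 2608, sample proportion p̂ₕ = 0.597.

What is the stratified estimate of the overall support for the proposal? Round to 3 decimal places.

0.478

N = 3940 + 7328 + 7908 + 2608 = 21784.
Overall proportion = Σ (Nₕ/N)·p̂ₕ.
Σ Nₕp̂ₕ = 2568.88 + 3546.752 + 2736.168 + 1556.976 = 10408.776.
10408.776 / 21784 = 0.47782... → 0.478.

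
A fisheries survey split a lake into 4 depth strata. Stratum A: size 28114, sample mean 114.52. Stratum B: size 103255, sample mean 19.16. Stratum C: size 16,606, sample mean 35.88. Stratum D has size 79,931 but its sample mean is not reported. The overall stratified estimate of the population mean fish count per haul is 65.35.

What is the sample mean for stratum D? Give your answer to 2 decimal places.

113.85

N = 28114 + 103255 + 16606 + 79931 = 227906.
Overall total = μ·N = 65.35·227906 = 14893657.1.
Subtract the known strata: 28114·114.52 + 103255·19.16 + 16606·35.88 = 5793804.36.
Remaining total for stratum D: 14893657.1 − 5793804.36 = 9099852.74.
Divide by its size: 9099852.74 / 79931 = 113.8464... → 113.85.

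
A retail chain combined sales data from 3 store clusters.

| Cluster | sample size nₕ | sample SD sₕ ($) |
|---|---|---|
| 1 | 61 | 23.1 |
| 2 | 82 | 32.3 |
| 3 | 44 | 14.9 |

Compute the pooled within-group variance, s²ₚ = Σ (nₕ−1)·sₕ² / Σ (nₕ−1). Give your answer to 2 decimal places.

Degrees of freedom: 60 + 81 + 43 = 184.
Σ(nₕ−1)sₕ² = 60·533.61 + 81·1043.29 + 43·222.01 = 126069.52.
s²ₚ = 126069.52 / 184 = 685.1604... → 685.16.

685.16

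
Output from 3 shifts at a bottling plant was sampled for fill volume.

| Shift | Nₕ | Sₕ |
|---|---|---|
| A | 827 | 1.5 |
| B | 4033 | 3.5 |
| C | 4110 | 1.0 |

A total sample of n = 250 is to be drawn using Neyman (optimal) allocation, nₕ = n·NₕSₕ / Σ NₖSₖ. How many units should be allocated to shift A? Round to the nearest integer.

16

A: NₕSₕ = 827·1.5 = 1240.5
B: NₕSₕ = 4033·3.5 = 14115.5
C: NₕSₕ = 4110·1.0 = 4110
Σ NₕSₕ = 19466.
n_A = 250·1240.5/19466 = 15.932... → 16.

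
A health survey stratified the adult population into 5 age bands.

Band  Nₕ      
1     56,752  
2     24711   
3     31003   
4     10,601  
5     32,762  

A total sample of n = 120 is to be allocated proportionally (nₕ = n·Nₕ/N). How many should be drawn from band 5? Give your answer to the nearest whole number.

25

N = 56752 + 24711 + 31003 + 10601 + 32762 = 155829.
n_5 = 120·32762/155829 = 25.229... → 25.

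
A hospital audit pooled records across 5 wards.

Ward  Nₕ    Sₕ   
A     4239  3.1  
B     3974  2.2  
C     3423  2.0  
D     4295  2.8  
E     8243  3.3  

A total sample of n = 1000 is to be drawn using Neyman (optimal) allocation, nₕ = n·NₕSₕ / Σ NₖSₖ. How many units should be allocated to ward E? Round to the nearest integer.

400

A: NₕSₕ = 4239·3.1 = 13140.9
B: NₕSₕ = 3974·2.2 = 8742.8
C: NₕSₕ = 3423·2.0 = 6846
D: NₕSₕ = 4295·2.8 = 12026
E: NₕSₕ = 8243·3.3 = 27201.9
Σ NₕSₕ = 67957.6.
n_E = 1000·27201.9/67957.6 = 400.278... → 400.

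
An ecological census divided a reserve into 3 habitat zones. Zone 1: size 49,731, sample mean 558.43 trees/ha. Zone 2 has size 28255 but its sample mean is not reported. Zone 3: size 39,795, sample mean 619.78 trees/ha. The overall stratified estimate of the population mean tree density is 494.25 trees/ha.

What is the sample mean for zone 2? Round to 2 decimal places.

204.49

N = 49731 + 28255 + 39795 = 117781.
Overall total = μ·N = 494.25·117781 = 58213259.25.
Subtract the known strata: 49731·558.43 + 39795·619.78 = 52435427.43.
Remaining total for zone 2: 58213259.25 − 52435427.43 = 5777831.82.
Divide by its size: 5777831.82 / 28255 = 204.4888... → 204.49.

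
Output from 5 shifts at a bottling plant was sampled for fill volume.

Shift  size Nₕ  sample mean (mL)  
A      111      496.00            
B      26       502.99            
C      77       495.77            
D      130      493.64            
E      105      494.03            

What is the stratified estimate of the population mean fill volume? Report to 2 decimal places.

N = 449; weights Wₕ = Nₕ/N = (0.2472, 0.0579, 0.1715, 0.2895, 0.2339).
x̄_st = Σ Wₕ·x̄ₕ = 0.2472·496.00 + 0.0579·502.99 + 0.1715·495.77 + 0.2895·493.64 + 0.2339·494.03 ≈ 495.2213...
→ 495.22.

495.22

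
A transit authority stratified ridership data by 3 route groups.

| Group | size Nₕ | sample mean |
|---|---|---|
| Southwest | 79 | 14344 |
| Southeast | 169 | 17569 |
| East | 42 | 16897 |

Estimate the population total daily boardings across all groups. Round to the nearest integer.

4812011

Population total = Σ Nₕ·x̄ₕ (each stratum's size times its mean).
79·14344 + 169·17569 + 42·16897 = 1133176 + 2969161 + 709674 = 4812011.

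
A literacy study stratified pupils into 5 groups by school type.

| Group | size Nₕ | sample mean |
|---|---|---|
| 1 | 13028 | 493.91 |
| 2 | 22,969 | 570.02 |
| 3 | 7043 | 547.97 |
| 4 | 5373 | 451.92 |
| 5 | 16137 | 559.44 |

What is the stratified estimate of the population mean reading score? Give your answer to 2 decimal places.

539.78

N = 13028 + 22969 + 7043 + 5373 + 16137 = 64550.
Weight each subgroup mean by Nₕ/N and sum.
Σ Nₕx̄ₕ = 13028·493.91 + 22969·570.02 + 7043·547.97 + 5373·451.92 + 16137·559.44 = 6434659.48 + 13092789.38 + 3859352.71 + 2428166.16 + 9027683.28 = 34842651.01.
Divide by N: 34842651.01 / 64550 = 539.7777... → 539.78.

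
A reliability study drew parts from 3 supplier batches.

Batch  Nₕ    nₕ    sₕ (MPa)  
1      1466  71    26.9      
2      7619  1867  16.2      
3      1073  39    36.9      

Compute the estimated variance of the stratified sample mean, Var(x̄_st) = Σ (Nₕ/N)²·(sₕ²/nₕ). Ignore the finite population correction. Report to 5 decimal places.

0.68091

N = 10158. Term for each stratum: Wₕ²sₕ²/nₕ.
Var(x̄_st) = 0.21227446 + 0.07907974 + 0.38955713 = 0.68091132 → 0.68091.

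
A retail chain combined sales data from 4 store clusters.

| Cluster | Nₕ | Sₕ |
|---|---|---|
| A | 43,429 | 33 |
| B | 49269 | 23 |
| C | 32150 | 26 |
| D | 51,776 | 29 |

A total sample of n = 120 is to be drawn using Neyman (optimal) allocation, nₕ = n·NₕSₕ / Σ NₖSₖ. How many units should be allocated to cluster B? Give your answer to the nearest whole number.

28

Σ NₕSₕ = 43429·33 + 49269·23 + 32150·26 + 51776·29 = 4903748.
Share for B: 1133187/4903748 = 0.23109.
n_B = 120 × 0.23109 = 27.730... → 28.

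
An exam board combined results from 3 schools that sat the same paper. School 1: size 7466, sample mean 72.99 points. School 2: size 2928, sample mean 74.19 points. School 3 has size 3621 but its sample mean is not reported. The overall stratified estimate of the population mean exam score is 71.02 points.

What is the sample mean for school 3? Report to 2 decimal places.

N = 7466 + 2928 + 3621 = 14015.
Overall total = μ·N = 71.02·14015 = 995345.3.
Subtract the known strata: 7466·72.99 + 2928·74.19 = 762171.66.
Remaining total for school 3: 995345.3 − 762171.66 = 233173.64.
Divide by its size: 233173.64 / 3621 = 64.3948... → 64.39.

64.39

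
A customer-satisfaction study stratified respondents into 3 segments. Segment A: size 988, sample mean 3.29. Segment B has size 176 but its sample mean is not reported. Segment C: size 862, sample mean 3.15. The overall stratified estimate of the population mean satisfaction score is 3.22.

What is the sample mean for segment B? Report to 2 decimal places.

Σ Nₕx̄ₕ = N·μ, so 176·x̄_B = 2026·3.22 − (988·3.29 + 862·3.15).
= 6523.72 − 5965.82 = 557.9.
x̄_B = 557.9 / 176 = 3.1699... → 3.17.

3.17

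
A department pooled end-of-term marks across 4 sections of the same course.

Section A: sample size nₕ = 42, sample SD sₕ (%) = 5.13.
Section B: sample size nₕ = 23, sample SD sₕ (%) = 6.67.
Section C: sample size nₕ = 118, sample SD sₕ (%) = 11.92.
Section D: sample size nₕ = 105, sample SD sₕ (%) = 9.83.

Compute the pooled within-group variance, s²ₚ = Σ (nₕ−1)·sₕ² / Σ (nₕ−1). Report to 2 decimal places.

101.17

Degrees of freedom: 41 + 22 + 117 + 104 = 284.
Σ(nₕ−1)sₕ² = 41·26.3169 + 22·44.4889 + 117·142.0864 + 104·96.6289 = 28731.2631.
s²ₚ = 28731.2631 / 284 = 101.1664... → 101.17.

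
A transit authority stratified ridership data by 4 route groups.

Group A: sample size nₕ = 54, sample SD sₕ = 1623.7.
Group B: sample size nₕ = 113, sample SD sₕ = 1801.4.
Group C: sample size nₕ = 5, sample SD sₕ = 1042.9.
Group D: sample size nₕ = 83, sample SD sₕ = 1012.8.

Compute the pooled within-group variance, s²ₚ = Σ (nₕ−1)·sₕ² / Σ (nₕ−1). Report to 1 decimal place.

2357120.3

A: (54−1)·1623.7² = 53·2636401.69 = 139729289.57
B: (113−1)·1801.4² = 112·3245041.96 = 363444699.52
C: (5−1)·1042.9² = 4·1087640.41 = 4350561.64
D: (83−1)·1012.8² = 82·1025763.84 = 84112634.88
Numerator = 591637185.61; denominator = Σ(nₕ−1) = 251.
s²ₚ = 591637185.61/251 = 2357120.261... → 2357120.3.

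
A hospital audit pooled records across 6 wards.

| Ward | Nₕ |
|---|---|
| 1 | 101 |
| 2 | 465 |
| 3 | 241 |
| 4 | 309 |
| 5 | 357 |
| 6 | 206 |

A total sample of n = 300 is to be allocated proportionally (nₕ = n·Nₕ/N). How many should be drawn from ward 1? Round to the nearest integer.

18

Share of ward 1 = 101/1679 = 0.06015.
Allocate 300 × 0.06015 = 18.046... → 18.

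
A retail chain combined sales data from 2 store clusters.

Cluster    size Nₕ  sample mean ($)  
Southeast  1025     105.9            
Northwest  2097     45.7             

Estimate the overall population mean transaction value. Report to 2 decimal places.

65.46

x̄_st = (Σ Nₕx̄ₕ) / (Σ Nₕ) = (1025·105.9 + 2097·45.7) / 3122
= 204380.4 / 3122 = 65.4646... → 65.46.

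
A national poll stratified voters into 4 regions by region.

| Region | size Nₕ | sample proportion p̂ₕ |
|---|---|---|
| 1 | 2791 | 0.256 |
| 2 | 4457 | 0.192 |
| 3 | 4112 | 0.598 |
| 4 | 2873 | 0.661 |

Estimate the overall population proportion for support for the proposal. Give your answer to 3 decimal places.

0.417

N = 2791 + 4457 + 4112 + 2873 = 14233.
Overall proportion = Σ (Nₕ/N)·p̂ₕ.
Σ Nₕp̂ₕ = 714.496 + 855.744 + 2458.976 + 1899.053 = 5928.269.
5928.269 / 14233 = 0.41652... → 0.417.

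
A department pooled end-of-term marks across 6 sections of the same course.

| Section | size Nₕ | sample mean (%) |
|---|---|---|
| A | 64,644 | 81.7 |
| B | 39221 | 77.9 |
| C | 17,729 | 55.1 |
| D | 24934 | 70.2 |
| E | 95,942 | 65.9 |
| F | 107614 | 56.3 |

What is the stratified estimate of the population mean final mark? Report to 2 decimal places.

N = 64644 + 39221 + 17729 + 24934 + 95942 + 107614 = 350084.
The stratified mean weights each stratum mean by its population share Nₕ/N.
Σ Nₕx̄ₕ = 64644·81.7 + 39221·77.9 + 17729·55.1 + 24934·70.2 + 95942·65.9 + 107614·56.3 = 5281414.8 + 3055315.9 + 976867.9 + 1750366.8 + 6322577.8 + 6058668.2 = 23445211.4.
Divide by N: 23445211.4 / 350084 = 66.9702... → 66.97.

66.97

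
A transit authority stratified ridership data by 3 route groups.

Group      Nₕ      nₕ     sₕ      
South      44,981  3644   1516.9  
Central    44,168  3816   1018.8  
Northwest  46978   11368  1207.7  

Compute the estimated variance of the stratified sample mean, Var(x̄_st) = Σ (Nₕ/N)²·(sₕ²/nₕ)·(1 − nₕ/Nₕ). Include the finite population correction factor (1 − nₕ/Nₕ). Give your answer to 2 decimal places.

N = 136127. Term for each stratum: Wₕ²sₕ²/nₕ·(1−nₕ/Nₕ).
Var(x̄_st) = 63.35998 + 26.16096 + 11.58276 = 101.10371 → 101.10.

101.10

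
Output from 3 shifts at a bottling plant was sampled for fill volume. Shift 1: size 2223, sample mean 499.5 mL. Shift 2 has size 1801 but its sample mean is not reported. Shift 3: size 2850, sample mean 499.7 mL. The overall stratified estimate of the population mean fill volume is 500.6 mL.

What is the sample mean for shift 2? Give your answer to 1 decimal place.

Σ Nₕx̄ₕ = N·μ, so 1801·x̄_2 = 6874·500.6 − (2223·499.5 + 2850·499.7).
= 3441124.4 − 2534533.5 = 906590.9.
x̄_2 = 906590.9 / 1801 = 503.382... → 503.4.

503.4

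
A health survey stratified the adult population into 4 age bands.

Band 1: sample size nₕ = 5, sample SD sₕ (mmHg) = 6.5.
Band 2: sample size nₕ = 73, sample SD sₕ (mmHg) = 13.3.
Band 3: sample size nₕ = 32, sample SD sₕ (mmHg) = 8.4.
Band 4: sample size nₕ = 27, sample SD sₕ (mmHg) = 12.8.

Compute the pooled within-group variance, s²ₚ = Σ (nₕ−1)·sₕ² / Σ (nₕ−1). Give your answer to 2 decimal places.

145.51

Degrees of freedom: 4 + 72 + 31 + 26 = 133.
Σ(nₕ−1)sₕ² = 4·42.25 + 72·176.89 + 31·70.56 + 26·163.84 = 19352.28.
s²ₚ = 19352.28 / 133 = 145.5059... → 145.51.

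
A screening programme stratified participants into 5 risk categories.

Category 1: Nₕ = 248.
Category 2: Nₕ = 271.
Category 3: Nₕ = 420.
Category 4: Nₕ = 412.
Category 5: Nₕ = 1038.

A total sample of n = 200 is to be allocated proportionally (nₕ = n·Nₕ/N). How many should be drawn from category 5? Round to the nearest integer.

87

Share of category 5 = 1038/2389 = 0.43449.
Allocate 200 × 0.43449 = 86.898... → 87.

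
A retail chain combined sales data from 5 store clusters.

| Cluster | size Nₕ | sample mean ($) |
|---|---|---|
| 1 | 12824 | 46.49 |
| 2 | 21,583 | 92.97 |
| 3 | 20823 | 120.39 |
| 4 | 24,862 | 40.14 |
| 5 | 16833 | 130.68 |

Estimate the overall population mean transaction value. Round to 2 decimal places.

N = 12824 + 21583 + 20823 + 24862 + 16833 = 96925.
Weight each subgroup mean by Nₕ/N and sum.
Σ Nₕx̄ₕ = 12824·46.49 + 21583·92.97 + 20823·120.39 + 24862·40.14 + 16833·130.68 = 596187.76 + 2006571.51 + 2506880.97 + 997960.68 + 2199736.44 = 8307337.36.
Divide by N: 8307337.36 / 96925 = 85.7089... → 85.71.

85.71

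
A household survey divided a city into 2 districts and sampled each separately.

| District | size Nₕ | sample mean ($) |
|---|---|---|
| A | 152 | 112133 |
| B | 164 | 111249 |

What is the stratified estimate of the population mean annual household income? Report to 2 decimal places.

111674.22

x̄_st = (Σ Nₕx̄ₕ) / (Σ Nₕ) = (152·112133 + 164·111249) / 316
= 35289052 / 316 = 111674.2152... → 111674.22.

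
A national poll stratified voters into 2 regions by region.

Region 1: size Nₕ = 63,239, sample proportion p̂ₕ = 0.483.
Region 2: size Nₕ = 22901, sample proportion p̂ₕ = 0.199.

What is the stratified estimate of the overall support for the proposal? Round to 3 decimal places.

N = 63239 + 22901 = 86140.
Overall proportion = Σ (Nₕ/N)·p̂ₕ.
Σ Nₕp̂ₕ = 30544.437 + 4557.299 = 35101.736.
35101.736 / 86140 = 0.40750... → 0.407.

0.407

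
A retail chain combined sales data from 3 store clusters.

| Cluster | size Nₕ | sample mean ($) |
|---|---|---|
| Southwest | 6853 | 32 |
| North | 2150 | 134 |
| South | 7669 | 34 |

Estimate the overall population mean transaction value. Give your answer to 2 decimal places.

46.07

N = 6853 + 2150 + 7669 = 16672.
The stratified mean weights each stratum mean by its population share Nₕ/N.
Σ Nₕx̄ₕ = 6853·32 + 2150·134 + 7669·34 = 219296 + 288100 + 260746 = 768142.
Divide by N: 768142 / 16672 = 46.0738... → 46.07.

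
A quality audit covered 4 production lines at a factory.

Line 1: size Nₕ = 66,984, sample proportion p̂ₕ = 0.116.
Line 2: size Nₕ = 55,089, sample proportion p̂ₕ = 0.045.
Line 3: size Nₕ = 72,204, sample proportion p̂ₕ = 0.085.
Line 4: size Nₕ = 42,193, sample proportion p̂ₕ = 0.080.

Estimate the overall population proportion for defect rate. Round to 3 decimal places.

0.084

Wₕ = Nₕ/N with N = 236470: 0.2833, 0.2330, 0.3053, 0.1784.
p̂_st = 0.2833·0.116 + 0.2330·0.045 + 0.3053·0.085 + 0.1784·0.080 ≈ 0.08357... → 0.084.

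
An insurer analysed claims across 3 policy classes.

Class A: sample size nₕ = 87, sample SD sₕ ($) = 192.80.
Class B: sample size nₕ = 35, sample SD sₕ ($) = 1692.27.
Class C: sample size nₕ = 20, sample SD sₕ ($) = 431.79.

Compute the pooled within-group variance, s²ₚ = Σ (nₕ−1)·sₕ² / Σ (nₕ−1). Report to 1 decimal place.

748975.8

Degrees of freedom: 86 + 34 + 19 = 139.
Σ(nₕ−1)sₕ² = 86·37171.84 + 34·2863777.7529 + 19·186442.6041 = 104107631.3165.
s²ₚ = 104107631.3165 / 139 = 748975.765... → 748975.8.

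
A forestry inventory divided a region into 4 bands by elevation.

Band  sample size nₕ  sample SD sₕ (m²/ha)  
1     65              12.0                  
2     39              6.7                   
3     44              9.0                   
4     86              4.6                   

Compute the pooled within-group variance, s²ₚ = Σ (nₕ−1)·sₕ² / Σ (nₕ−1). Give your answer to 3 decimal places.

70.450

1: (65−1)·12.0² = 64·144 = 9216
2: (39−1)·6.7² = 38·44.89 = 1705.82
3: (44−1)·9.0² = 43·81 = 3483
4: (86−1)·4.6² = 85·21.16 = 1798.6
Numerator = 16203.42; denominator = Σ(nₕ−1) = 230.
s²ₚ = 16203.42/230 = 70.44965... → 70.450.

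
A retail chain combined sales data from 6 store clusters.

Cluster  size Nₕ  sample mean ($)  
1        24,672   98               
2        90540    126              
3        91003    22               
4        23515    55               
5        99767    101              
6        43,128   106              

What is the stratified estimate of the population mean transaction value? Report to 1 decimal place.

x̄_st = (Σ Nₕx̄ₕ) / (Σ Nₕ) = (24672·98 + 90540·126 + 91003·22 + 23515·55 + 99767·101 + 43128·106) / 372625
= 31769322 / 372625 = 85.258... → 85.3.

85.3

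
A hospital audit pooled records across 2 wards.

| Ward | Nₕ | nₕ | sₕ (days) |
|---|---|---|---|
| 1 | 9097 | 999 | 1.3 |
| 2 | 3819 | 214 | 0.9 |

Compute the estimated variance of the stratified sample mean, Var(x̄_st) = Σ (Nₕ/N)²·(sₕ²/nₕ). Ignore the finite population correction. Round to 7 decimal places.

0.0011701

N = 12916. Term for each stratum: Wₕ²sₕ²/nₕ.
Var(x̄_st) = 0.0008391924 + 0.0003309135 = 0.0011701059 → 0.0011701.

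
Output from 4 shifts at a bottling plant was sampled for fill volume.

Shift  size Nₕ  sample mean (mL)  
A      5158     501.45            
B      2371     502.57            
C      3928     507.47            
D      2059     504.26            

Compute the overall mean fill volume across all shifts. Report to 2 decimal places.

N = 13516; weights Wₕ = Nₕ/N = (0.3816, 0.1754, 0.2906, 0.1523).
x̄_st = Σ Wₕ·x̄ₕ = 0.3816·501.45 + 0.1754·502.57 + 0.2906·507.47 + 0.1523·504.26 ≈ 503.8241...
→ 503.82.

503.82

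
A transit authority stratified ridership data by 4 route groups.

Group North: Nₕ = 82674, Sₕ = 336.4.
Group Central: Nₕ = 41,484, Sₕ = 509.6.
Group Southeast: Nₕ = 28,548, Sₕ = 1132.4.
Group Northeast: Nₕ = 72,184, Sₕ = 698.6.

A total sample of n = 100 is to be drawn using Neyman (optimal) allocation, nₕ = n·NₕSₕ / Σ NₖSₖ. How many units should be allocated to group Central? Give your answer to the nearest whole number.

Σ NₕSₕ = 82674·336.4 + 41484·509.6 + 28548·1132.4 + 72184·698.6 = 131707277.6.
Share for Central: 21140246.4/131707277.6 = 0.16051.
n_Central = 100 × 0.16051 = 16.051... → 16.

16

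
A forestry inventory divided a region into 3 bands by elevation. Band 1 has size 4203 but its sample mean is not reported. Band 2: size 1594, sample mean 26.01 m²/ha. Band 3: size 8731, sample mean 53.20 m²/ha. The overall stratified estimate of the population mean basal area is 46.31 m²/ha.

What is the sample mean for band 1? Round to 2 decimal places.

39.70

N = 4203 + 1594 + 8731 = 14528.
Overall total = μ·N = 46.31·14528 = 672791.68.
Subtract the known strata: 1594·26.01 + 8731·53.20 = 505949.14.
Remaining total for band 1: 672791.68 − 505949.14 = 166842.54.
Divide by its size: 166842.54 / 4203 = 39.6961... → 39.70.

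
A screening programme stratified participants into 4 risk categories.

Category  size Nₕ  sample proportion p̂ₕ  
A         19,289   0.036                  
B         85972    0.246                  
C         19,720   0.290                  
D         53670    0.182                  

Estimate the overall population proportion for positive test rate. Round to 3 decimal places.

0.209

Wₕ = Nₕ/N with N = 178651: 0.1080, 0.4812, 0.1104, 0.3004.
p̂_st = 0.1080·0.036 + 0.4812·0.246 + 0.1104·0.290 + 0.3004·0.182 ≈ 0.20896... → 0.209.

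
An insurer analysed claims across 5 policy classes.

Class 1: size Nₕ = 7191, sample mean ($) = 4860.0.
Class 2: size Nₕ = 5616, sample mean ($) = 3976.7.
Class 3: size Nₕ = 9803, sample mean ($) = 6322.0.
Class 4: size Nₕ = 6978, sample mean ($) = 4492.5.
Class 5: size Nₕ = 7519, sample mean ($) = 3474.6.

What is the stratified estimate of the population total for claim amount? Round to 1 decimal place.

176730155.6

1: 7191·4860.0 = 34948260
2: 5616·3976.7 = 22333147.2
3: 9803·6322.0 = 61974566
4: 6978·4492.5 = 31348665
5: 7519·3474.6 = 26125517.4
τ̂ = Σ Nₕx̄ₕ = 176730155.6.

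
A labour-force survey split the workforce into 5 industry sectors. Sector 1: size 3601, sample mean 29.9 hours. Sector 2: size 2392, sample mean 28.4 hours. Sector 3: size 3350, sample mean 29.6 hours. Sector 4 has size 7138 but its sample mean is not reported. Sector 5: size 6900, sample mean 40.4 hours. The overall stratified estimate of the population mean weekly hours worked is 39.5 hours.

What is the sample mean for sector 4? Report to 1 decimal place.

N = 3601 + 2392 + 3350 + 7138 + 6900 = 23381.
Overall total = μ·N = 39.5·23381 = 923549.5.
Subtract the known strata: 3601·29.9 + 2392·28.4 + 3350·29.6 + 6900·40.4 = 553522.7.
Remaining total for sector 4: 923549.5 − 553522.7 = 370026.8.
Divide by its size: 370026.8 / 7138 = 51.839... → 51.8.

51.8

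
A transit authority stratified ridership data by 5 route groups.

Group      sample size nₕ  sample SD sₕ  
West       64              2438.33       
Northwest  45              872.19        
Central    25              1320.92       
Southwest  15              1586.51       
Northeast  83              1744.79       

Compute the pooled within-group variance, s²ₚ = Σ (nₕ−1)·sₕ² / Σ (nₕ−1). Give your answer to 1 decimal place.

West: (64−1)·2438.33² = 63·5945453.1889 = 374563550.9007
Northwest: (45−1)·872.19² = 44·760715.3961 = 33471477.4284
Central: (25−1)·1320.92² = 24·1744829.6464 = 41875911.5136
Southwest: (15−1)·1586.51² = 14·2517013.9801 = 35238195.7214
Northeast: (83−1)·1744.79² = 82·3044292.1441 = 249631955.8162
Numerator = 734781091.3803; denominator = Σ(nₕ−1) = 227.
s²ₚ = 734781091.3803/227 = 3236921.107... → 3236921.1.

3236921.1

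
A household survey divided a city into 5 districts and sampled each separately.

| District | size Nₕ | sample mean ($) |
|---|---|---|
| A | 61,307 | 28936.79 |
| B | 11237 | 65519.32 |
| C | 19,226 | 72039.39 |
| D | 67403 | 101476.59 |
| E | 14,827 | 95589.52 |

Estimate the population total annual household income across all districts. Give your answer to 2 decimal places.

Estimate total by summing Nₕ·x̄ₕ over strata.
61307·28936.79 + 11237·65519.32 + 19226·72039.39 + 67403·101476.59 + 14827·95589.52 = 1774027784.53 + 736240598.84 + 1385029312.14 + 6839826595.77 + 1417305813.04 = 12152430104.32.

12152430104.32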